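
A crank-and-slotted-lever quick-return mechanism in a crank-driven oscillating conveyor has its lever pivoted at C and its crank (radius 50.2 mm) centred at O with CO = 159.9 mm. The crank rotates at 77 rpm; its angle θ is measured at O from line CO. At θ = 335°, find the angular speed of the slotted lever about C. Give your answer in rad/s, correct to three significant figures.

1.85

ω = 8.063 rad/s (from 77 rpm).
Crank pin A relative to C: A = (d + r cosθ, r sinθ); lever angle φ = atan2(r sinθ, d + r cosθ).
Differentiating tanφ: φ̇ = rω(d cosθ + r)/(d² + r² + 2dr cosθ).
d² + r² + 2dr cosθ = |CA|² = 0.0426379 m²;  d cosθ + r = +0.19512 m.
|ω_lever| = |0.0502·8.063·+0.19512| / 0.0426379 = 1.8524 rad/s.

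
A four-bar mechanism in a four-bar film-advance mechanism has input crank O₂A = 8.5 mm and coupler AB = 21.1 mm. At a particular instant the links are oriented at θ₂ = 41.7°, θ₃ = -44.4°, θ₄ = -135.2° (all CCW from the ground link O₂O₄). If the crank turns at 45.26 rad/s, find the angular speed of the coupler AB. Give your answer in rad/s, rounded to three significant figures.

ω₂ = 45.26 rad/s
Differentiating the loop-closure r₂e^{iθ₂}+r₃e^{iθ₃}=r₁+r₄e^{iθ₄} gives r₂ω₂e^{iθ₂}+r₃ω₃e^{iθ₃}=r₄ω₄e^{iθ₄}.
Eliminating the other unknown: ω₃ = r₂ω₂ sin(θ₄−θ₂) / [r₃ sin(θ₃−θ₄)].
Numerator sine = -0.05408; denominator sine = +0.99990.
Result = 0.0085·45.26·(-0.05408) / (0.0211·(+0.99990)) = -0.9861 rad/s; magnitude 0.9861 rad/s.

0.986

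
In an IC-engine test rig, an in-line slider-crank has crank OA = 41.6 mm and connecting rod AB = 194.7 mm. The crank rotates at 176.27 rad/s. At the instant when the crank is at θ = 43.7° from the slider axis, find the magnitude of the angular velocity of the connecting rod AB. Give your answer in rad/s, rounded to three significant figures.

27.5

ω = 176.3 rad/s
The rod makes angle φ with the slider axis where L sinφ = r sinθ; differentiating, L cosφ·φ̇ = r ω cosθ.
L cosφ = √(L² − r² sin²θ) = 0.19257 m.
|ω_rod| = r ω |cosθ| / √(L² − r² sin²θ) = 0.0416·176.3·0.72297/0.19257 = 27.53 rad/s.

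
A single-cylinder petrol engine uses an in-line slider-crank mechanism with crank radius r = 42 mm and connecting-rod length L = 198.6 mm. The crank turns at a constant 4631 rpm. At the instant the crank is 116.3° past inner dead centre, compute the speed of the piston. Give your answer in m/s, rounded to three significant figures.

16.5

ω = 2π·4631/60 = 485 rad/s
For an in-line slider-crank, x = r cosθ + √(L² − r² sin²θ), so v = −rω sinθ·[1 + r cosθ/√(L² − r² sin²θ)].
With r = 0.042 m, L = 0.1986 m, θ = 116.3°: √(L² − r² sin²θ) = 0.195 m.
v = −0.042·485·0.89649·[1 + 0.042·-0.44307/0.195] = -16.517 m/s.
|v| = 16.517 m/s.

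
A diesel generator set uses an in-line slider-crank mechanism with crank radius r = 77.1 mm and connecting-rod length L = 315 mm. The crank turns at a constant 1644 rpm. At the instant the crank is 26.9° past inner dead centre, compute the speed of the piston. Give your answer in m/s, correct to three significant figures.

7.32

ω = 2π·1644/60 = 172.2 rad/s
For an in-line slider-crank, x = r cosθ + √(L² − r² sin²θ), so v = −rω sinθ·[1 + r cosθ/√(L² − r² sin²θ)].
With r = 0.0771 m, L = 0.315 m, θ = 26.9°: √(L² − r² sin²θ) = 0.31306 m.
v = −0.0771·172.2·0.45243·[1 + 0.0771·0.89180/0.31306] = -7.3243 m/s.
|v| = 7.3243 m/s.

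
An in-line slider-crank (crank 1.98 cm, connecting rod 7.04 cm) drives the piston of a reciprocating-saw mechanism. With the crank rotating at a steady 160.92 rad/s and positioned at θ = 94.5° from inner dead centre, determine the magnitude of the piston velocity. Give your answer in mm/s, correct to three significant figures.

ω = 160.9 rad/s
For an in-line slider-crank, x = r cosθ + √(L² − r² sin²θ), so v = −rω sinθ·[1 + r cosθ/√(L² − r² sin²θ)].
With r = 0.0198 m, L = 0.0704 m, θ = 94.5°: √(L² − r² sin²θ) = 0.067576 m.
v = −0.0198·160.9·0.99692·[1 + 0.0198·-0.07846/0.067576] = -3.1034 m/s.
|v| = 3.1034 m/s = 3103.4 mm/s.

3100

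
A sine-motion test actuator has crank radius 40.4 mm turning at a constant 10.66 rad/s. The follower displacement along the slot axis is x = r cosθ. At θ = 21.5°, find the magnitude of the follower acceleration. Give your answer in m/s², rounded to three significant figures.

ω = 10.66 rad/s
x = r cosθ ⇒ ẍ = −rω² cosθ (ω constant).
|a| = rω²|cosθ| = 0.0404·(10.66)²·|cos 21.5°| = 4.2714 m/s².

4.27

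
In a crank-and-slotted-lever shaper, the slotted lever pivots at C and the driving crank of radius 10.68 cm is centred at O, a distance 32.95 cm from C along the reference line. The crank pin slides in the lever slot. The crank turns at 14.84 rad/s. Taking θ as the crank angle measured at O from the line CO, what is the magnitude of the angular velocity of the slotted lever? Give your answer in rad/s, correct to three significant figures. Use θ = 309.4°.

ω = 14.84 rad/s
Crank pin A relative to C: A = (d + r cosθ, r sinθ); lever angle φ = atan2(r sinθ, d + r cosθ).
Differentiating tanφ: φ̇ = rω(d cosθ + r)/(d² + r² + 2dr cosθ).
d² + r² + 2dr cosθ = |CA|² = 0.16465 m²;  d cosθ + r = +0.31594 m.
|ω_lever| = |0.1068·14.84·+0.31594| / 0.16465 = 3.0413 rad/s.

3.04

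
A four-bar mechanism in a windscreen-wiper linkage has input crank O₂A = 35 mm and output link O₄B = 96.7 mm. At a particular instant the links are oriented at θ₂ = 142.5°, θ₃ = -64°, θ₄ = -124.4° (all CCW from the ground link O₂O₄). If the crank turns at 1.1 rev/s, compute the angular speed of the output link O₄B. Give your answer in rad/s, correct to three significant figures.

ω₂ = 6.912 rad/s (from 1.1 rev/s).
Differentiating the loop-closure r₂e^{iθ₂}+r₃e^{iθ₃}=r₁+r₄e^{iθ₄} gives r₂ω₂e^{iθ₂}+r₃ω₃e^{iθ₃}=r₄ω₄e^{iθ₄}.
Eliminating the other unknown: ω₄ = r₂ω₂ sin(θ₂−θ₃) / [r₄ sin(θ₄−θ₃)].
Numerator sine = -0.44620; denominator sine = -0.86949.
Result = 0.035·6.912·(-0.44620) / (0.0967·(-0.86949)) = +1.2837 rad/s; magnitude 1.2837 rad/s.

1.28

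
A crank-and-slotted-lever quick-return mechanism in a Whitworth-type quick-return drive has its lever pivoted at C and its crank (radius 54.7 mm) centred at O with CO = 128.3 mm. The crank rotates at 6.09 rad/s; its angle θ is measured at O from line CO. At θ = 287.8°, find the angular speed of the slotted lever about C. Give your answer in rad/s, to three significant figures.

1.32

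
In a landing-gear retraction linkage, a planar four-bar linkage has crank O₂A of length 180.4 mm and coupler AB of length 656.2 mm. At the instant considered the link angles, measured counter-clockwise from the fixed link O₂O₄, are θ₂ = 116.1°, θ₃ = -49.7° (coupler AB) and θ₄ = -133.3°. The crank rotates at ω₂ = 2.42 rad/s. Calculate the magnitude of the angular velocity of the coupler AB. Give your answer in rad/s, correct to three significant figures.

ω₂ = 2.42 rad/s
Differentiating the loop-closure r₂e^{iθ₂}+r₃e^{iθ₃}=r₁+r₄e^{iθ₄} gives r₂ω₂e^{iθ₂}+r₃ω₃e^{iθ₃}=r₄ω₄e^{iθ₄}.
Eliminating the other unknown: ω₃ = r₂ω₂ sin(θ₄−θ₂) / [r₃ sin(θ₃−θ₄)].
Numerator sine = +0.93606; denominator sine = +0.99377.
Result = 0.1804·2.42·(+0.93606) / (0.6562·(+0.99377)) = +0.62666 rad/s; magnitude 0.62666 rad/s.

0.627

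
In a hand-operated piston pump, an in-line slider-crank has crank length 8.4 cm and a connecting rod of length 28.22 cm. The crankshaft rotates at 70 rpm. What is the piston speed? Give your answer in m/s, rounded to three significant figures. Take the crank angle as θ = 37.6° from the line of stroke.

0.466

ω = 2π·70/60 = 7.33 rad/s
For an in-line slider-crank, x = r cosθ + √(L² − r² sin²θ), so v = −rω sinθ·[1 + r cosθ/√(L² − r² sin²θ)].
With r = 0.084 m, L = 0.2822 m, θ = 37.6°: √(L² − r² sin²θ) = 0.27751 m.
v = −0.084·7.33·0.61015·[1 + 0.084·0.79229/0.27751] = -0.4658 m/s.
|v| = 0.4658 m/s.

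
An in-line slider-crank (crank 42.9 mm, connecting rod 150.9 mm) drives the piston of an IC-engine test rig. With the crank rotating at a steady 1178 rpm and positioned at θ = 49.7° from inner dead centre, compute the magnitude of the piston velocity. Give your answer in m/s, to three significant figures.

ω = 2π·1178/60 = 123.4 rad/s
For an in-line slider-crank, x = r cosθ + √(L² − r² sin²θ), so v = −rω sinθ·[1 + r cosθ/√(L² − r² sin²θ)].
With r = 0.0429 m, L = 0.1509 m, θ = 49.7°: √(L² − r² sin²θ) = 0.14731 m.
v = −0.0429·123.4·0.76267·[1 + 0.0429·0.64679/0.14731] = -4.7964 m/s.
|v| = 4.7964 m/s.

4.80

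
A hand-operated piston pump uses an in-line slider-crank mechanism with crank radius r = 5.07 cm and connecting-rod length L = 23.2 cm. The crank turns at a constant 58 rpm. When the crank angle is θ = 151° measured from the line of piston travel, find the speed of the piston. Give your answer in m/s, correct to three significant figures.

ω = 2π·58/60 = 6.074 rad/s
For an in-line slider-crank, x = r cosθ + √(L² − r² sin²θ), so v = −rω sinθ·[1 + r cosθ/√(L² − r² sin²θ)].
With r = 0.0507 m, L = 0.232 m, θ = 151°: √(L² − r² sin²θ) = 0.23069 m.
v = −0.0507·6.074·0.48481·[1 + 0.0507·-0.87462/0.23069] = -0.1206 m/s.
|v| = 0.1206 m/s.

0.121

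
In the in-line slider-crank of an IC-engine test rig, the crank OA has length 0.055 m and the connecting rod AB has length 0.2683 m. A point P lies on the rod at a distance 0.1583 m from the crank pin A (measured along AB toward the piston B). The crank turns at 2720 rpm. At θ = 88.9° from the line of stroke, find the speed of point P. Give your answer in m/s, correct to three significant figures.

ω = 284.8 rad/s.  Crank-pin speed |V_A| = rω = 15.666 m/s, perpendicular to OA.
Rod angle: sinφ = −(r/L) sinθ ⇒ φ = -11.827°; ω_rod = −rω cosθ/√(L²−r²sin²θ) = -1.1453 rad/s.
V_P = V_A + ω_rod × AP, with AP = 0.1583 m along the rod.
Components: V_Px = −rω sinθ − a·ω_rod·sinφ = -15.7 m/s;  V_Py = rω cosθ + a·ω_rod·cosφ = +0.1233 m/s.
|V_P| = √(V_Px² + V_Py²) = 15.701 m/s.

15.7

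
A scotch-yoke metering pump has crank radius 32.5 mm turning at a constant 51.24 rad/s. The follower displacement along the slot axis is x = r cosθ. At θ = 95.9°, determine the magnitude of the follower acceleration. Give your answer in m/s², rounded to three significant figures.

ω = 51.24 rad/s
x = r cosθ ⇒ ẍ = −rω² cosθ (ω constant).
|a| = rω²|cosθ| = 0.0325·(51.24)²·|cos 95.9°| = 8.7713 m/s².

8.77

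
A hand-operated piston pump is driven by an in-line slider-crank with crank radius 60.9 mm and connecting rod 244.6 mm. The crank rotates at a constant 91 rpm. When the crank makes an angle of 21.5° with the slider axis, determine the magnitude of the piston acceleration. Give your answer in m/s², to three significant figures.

6.17

ω = 2π·91/60 = 9.529 rad/s
x(θ) = r cosθ + √(L² − r² sin²θ); with ω constant, a = ω²·d²x/dθ².
d²x/dθ² = −r cosθ − r²(cos2θ)/√u − r⁴ sin²2θ/(4u^{3/2}),  u = L² − r² sin²θ = 0.059331 m².
Substituting r = 0.0609 m, L = 0.2446 m, θ = 21.5°: d²x/dθ² = -0.067909 m.
a = ω²·d²x/dθ² = (9.529)²·(-0.067909) = -6.1669 m/s²;  |a| = 6.1669 m/s².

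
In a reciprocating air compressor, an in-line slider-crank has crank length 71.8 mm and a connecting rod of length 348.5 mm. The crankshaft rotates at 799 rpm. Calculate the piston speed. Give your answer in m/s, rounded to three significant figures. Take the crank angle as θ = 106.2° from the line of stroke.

5.43

ω = 2π·799/60 = 83.67 rad/s
For an in-line slider-crank, x = r cosθ + √(L² − r² sin²θ), so v = −rω sinθ·[1 + r cosθ/√(L² − r² sin²θ)].
With r = 0.0718 m, L = 0.3485 m, θ = 106.2°: √(L² − r² sin²θ) = 0.34161 m.
v = −0.0718·83.67·0.96029·[1 + 0.0718·-0.27899/0.34161] = -5.4308 m/s.
|v| = 5.4308 m/s.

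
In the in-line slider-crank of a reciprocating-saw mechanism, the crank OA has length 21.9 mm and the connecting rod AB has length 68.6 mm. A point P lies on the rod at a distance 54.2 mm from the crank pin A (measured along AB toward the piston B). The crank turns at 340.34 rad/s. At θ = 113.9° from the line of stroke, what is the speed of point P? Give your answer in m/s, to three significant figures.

ω = 340.3 rad/s.  Crank-pin speed |V_A| = rω = 7.4534 m/s, perpendicular to OA.
Rod angle: sinφ = −(r/L) sinθ ⇒ φ = -16.970°; ω_rod = −rω cosθ/√(L²−r²sin²θ) = +46.023 rad/s.
V_P = V_A + ω_rod × AP, with AP = 0.0542 m along the rod.
Components: V_Px = −rω sinθ − a·ω_rod·sinφ = -6.0863 m/s;  V_Py = rω cosθ + a·ω_rod·cosφ = -0.63387 m/s.
|V_P| = √(V_Px² + V_Py²) = 6.1192 m/s.

6.12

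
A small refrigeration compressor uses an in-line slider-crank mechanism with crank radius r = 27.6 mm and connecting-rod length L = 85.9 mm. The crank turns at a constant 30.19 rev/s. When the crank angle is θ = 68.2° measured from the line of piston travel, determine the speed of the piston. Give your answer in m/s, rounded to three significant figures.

5.47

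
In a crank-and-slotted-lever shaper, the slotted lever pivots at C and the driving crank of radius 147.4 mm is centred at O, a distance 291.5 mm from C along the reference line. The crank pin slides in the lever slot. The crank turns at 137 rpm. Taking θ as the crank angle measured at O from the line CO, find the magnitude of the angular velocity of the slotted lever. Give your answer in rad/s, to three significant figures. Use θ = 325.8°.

ω = 14.35 rad/s (from 137 rpm).
Crank pin A relative to C: A = (d + r cosθ, r sinθ); lever angle φ = atan2(r sinθ, d + r cosθ).
Differentiating tanφ: φ̇ = rω(d cosθ + r)/(d² + r² + 2dr cosθ).
d² + r² + 2dr cosθ = |CA|² = 0.177774 m²;  d cosθ + r = +0.38849 m.
|ω_lever| = |0.1474·14.35·+0.38849| / 0.177774 = 4.6213 rad/s.

4.62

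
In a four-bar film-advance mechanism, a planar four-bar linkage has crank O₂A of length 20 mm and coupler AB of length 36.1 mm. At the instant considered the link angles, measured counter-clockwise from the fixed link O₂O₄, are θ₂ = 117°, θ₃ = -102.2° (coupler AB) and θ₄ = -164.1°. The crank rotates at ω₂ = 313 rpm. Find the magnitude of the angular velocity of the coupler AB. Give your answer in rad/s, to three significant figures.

20.2

ω₂ = 32.78 rad/s (from 313 rpm).
Differentiating the loop-closure r₂e^{iθ₂}+r₃e^{iθ₃}=r₁+r₄e^{iθ₄} gives r₂ω₂e^{iθ₂}+r₃ω₃e^{iθ₃}=r₄ω₄e^{iθ₄}.
Eliminating the other unknown: ω₃ = r₂ω₂ sin(θ₄−θ₂) / [r₃ sin(θ₃−θ₄)].
Numerator sine = +0.98129; denominator sine = +0.88213.
Result = 0.02·32.78·(+0.98129) / (0.0361·(+0.88213)) = +20.201 rad/s; magnitude 20.201 rad/s.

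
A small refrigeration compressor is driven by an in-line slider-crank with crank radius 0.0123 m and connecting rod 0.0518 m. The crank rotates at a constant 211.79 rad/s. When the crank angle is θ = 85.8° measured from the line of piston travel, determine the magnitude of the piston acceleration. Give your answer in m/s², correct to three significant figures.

ω = 211.8 rad/s
x(θ) = r cosθ + √(L² − r² sin²θ); with ω constant, a = ω²·d²x/dθ².
d²x/dθ² = −r cosθ − r²(cos2θ)/√u − r⁴ sin²2θ/(4u^{3/2}),  u = L² − r² sin²θ = 0.00253276 m².
Substituting r = 0.0123 m, L = 0.0518 m, θ = 85.8°: d²x/dθ² = +0.0020721 m.
a = ω²·d²x/dθ² = (211.8)²·(+0.0020721) = +92.945 m/s²;  |a| = 92.945 m/s².

92.9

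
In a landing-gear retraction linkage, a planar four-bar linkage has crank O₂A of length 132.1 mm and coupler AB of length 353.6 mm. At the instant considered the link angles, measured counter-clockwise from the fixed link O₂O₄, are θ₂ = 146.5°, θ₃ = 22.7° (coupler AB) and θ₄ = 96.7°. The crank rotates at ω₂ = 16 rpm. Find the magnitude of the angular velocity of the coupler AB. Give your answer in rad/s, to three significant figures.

ω₂ = 1.676 rad/s (from 16 rpm).
Differentiating the loop-closure r₂e^{iθ₂}+r₃e^{iθ₃}=r₁+r₄e^{iθ₄} gives r₂ω₂e^{iθ₂}+r₃ω₃e^{iθ₃}=r₄ω₄e^{iθ₄}.
Eliminating the other unknown: ω₃ = r₂ω₂ sin(θ₄−θ₂) / [r₃ sin(θ₃−θ₄)].
Numerator sine = -0.76380; denominator sine = -0.96126.
Result = 0.1321·1.676·(-0.76380) / (0.3536·(-0.96126)) = +0.49736 rad/s; magnitude 0.49736 rad/s.

0.497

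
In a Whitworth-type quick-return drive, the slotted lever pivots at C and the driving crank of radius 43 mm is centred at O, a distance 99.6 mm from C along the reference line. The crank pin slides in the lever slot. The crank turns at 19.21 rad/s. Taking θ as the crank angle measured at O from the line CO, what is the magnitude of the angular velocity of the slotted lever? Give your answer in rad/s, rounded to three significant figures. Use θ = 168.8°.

13.4

ω = 19.21 rad/s
Crank pin A relative to C: A = (d + r cosθ, r sinθ); lever angle φ = atan2(r sinθ, d + r cosθ).
Differentiating tanφ: φ̇ = rω(d cosθ + r)/(d² + r² + 2dr cosθ).
d² + r² + 2dr cosθ = |CA|² = 0.00336669 m²;  d cosθ + r = -0.054703 m.
|ω_lever| = |0.043·19.21·-0.054703| / 0.00336669 = 13.422 rad/s.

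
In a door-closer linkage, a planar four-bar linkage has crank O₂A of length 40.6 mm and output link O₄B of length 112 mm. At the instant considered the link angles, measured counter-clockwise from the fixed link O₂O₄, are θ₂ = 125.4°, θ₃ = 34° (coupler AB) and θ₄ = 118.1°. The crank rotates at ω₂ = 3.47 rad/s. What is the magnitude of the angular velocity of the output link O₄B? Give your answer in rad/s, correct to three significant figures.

1.26

ω₂ = 3.47 rad/s
Differentiating the loop-closure r₂e^{iθ₂}+r₃e^{iθ₃}=r₁+r₄e^{iθ₄} gives r₂ω₂e^{iθ₂}+r₃ω₃e^{iθ₃}=r₄ω₄e^{iθ₄}.
Eliminating the other unknown: ω₄ = r₂ω₂ sin(θ₂−θ₃) / [r₄ sin(θ₄−θ₃)].
Numerator sine = +0.99970; denominator sine = +0.99470.
Result = 0.0406·3.47·(+0.99970) / (0.112·(+0.99470)) = +1.2642 rad/s; magnitude 1.2642 rad/s.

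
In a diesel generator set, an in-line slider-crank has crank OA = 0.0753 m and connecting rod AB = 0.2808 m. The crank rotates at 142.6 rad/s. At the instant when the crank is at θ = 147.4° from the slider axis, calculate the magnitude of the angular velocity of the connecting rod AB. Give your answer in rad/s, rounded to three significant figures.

32.6

ω = 142.6 rad/s
The rod makes angle φ with the slider axis where L sinφ = r sinθ; differentiating, L cosφ·φ̇ = r ω cosθ.
L cosφ = √(L² − r² sin²θ) = 0.27785 m.
|ω_rod| = r ω |cosθ| / √(L² − r² sin²θ) = 0.0753·142.6·0.84245/0.27785 = 32.557 rad/s.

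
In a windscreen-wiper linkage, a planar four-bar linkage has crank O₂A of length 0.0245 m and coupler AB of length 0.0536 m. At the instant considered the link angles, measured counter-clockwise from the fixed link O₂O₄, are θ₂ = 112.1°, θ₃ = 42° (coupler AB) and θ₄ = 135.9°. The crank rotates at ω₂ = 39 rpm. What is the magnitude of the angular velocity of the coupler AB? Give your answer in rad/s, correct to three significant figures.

0.755

ω₂ = 4.084 rad/s (from 39 rpm).
Differentiating the loop-closure r₂e^{iθ₂}+r₃e^{iθ₃}=r₁+r₄e^{iθ₄} gives r₂ω₂e^{iθ₂}+r₃ω₃e^{iθ₃}=r₄ω₄e^{iθ₄}.
Eliminating the other unknown: ω₃ = r₂ω₂ sin(θ₄−θ₂) / [r₃ sin(θ₃−θ₄)].
Numerator sine = +0.40355; denominator sine = -0.99768.
Result = 0.0245·4.084·(+0.40355) / (0.0536·(-0.99768)) = -0.75508 rad/s; magnitude 0.75508 rad/s.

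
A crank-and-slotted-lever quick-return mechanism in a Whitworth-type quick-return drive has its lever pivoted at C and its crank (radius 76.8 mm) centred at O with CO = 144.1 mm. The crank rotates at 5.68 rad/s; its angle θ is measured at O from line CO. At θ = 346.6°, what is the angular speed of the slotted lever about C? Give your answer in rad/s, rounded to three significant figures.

1.96

ω = 5.68 rad/s
Crank pin A relative to C: A = (d + r cosθ, r sinθ); lever angle φ = atan2(r sinθ, d + r cosθ).
Differentiating tanφ: φ̇ = rω(d cosθ + r)/(d² + r² + 2dr cosθ).
d² + r² + 2dr cosθ = |CA|² = 0.0481942 m²;  d cosθ + r = +0.21698 m.
|ω_lever| = |0.0768·5.68·+0.21698| / 0.0481942 = 1.9639 rad/s.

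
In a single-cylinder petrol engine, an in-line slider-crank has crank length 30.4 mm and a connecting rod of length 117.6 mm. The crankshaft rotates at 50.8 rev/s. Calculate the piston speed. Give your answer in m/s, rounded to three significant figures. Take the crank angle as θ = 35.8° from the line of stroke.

6.88

ω = 2π·50.8 = 319.2 rad/s
For an in-line slider-crank, x = r cosθ + √(L² − r² sin²θ), so v = −rω sinθ·[1 + r cosθ/√(L² − r² sin²θ)].
With r = 0.0304 m, L = 0.1176 m, θ = 35.8°: √(L² − r² sin²θ) = 0.11625 m.
v = −0.0304·319.2·0.58496·[1 + 0.0304·0.81106/0.11625] = -6.8799 m/s.
|v| = 6.8799 m/s.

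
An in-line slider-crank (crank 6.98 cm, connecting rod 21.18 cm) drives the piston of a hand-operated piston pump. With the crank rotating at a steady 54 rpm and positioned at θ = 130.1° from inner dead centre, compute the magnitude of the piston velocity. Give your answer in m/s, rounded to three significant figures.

0.236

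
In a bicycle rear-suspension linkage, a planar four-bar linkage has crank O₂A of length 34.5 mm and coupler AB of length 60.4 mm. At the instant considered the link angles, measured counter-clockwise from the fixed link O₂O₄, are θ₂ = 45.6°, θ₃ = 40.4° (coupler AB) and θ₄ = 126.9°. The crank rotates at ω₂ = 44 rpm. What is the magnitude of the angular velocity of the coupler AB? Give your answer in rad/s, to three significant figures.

ω₂ = 4.608 rad/s (from 44 rpm).
Differentiating the loop-closure r₂e^{iθ₂}+r₃e^{iθ₃}=r₁+r₄e^{iθ₄} gives r₂ω₂e^{iθ₂}+r₃ω₃e^{iθ₃}=r₄ω₄e^{iθ₄}.
Eliminating the other unknown: ω₃ = r₂ω₂ sin(θ₄−θ₂) / [r₃ sin(θ₃−θ₄)].
Numerator sine = +0.98849; denominator sine = -0.99813.
Result = 0.0345·4.608·(+0.98849) / (0.0604·(-0.99813)) = -2.6064 rad/s; magnitude 2.6064 rad/s.

2.61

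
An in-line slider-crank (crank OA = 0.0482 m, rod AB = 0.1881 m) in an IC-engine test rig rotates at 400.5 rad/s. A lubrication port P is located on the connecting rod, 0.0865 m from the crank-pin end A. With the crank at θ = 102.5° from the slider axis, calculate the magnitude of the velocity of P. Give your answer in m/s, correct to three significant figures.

18.5

ω = 400.5 rad/s.  Crank-pin speed |V_A| = rω = 19.304 m/s, perpendicular to OA.
Rod angle: sinφ = −(r/L) sinθ ⇒ φ = -14.488°; ω_rod = −rω cosθ/√(L²−r²sin²θ) = +22.942 rad/s.
V_P = V_A + ω_rod × AP, with AP = 0.0865 m along the rod.
Components: V_Px = −rω sinθ − a·ω_rod·sinφ = -18.35 m/s;  V_Py = rω cosθ + a·ω_rod·cosφ = -2.2568 m/s.
|V_P| = √(V_Px² + V_Py²) = 18.488 m/s.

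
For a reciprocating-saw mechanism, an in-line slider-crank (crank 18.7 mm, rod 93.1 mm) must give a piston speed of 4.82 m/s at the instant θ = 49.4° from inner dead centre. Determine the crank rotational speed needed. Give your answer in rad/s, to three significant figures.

For an in-line slider-crank, |v_piston| = rω|sinθ|·[1 + r cosθ/√(L² − r² sin²θ)].
With r = 0.0187 m, L = 0.0931 m, θ = 49.4°: the bracketed kinematic factor |dx/dθ| = 0.016076 m.
ω = v/|dx/dθ| = 4.82/0.016076 = 299.82 rad/s.

300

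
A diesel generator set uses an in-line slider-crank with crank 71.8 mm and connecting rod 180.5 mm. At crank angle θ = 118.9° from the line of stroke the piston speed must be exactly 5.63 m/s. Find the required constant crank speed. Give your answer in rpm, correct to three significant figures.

1080

For an in-line slider-crank, |v_piston| = rω|sinθ|·[1 + r cosθ/√(L² − r² sin²θ)].
With r = 0.0718 m, L = 0.1805 m, θ = 118.9°: the bracketed kinematic factor |dx/dθ| = 0.049967 m.
ω = v/|dx/dθ| = 5.63/0.049967 = 112.67 rad/s.
N = 60ω/(2π) = 1076 rpm.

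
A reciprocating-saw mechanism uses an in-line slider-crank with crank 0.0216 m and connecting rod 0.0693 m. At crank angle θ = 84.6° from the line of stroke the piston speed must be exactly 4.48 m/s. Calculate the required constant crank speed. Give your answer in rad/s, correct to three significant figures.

For an in-line slider-crank, |v_piston| = rω|sinθ|·[1 + r cosθ/√(L² − r² sin²θ)].
With r = 0.0216 m, L = 0.0693 m, θ = 84.6°: the bracketed kinematic factor |dx/dθ| = 0.022168 m.
ω = v/|dx/dθ| = 4.48/0.022168 = 202.1 rad/s.

202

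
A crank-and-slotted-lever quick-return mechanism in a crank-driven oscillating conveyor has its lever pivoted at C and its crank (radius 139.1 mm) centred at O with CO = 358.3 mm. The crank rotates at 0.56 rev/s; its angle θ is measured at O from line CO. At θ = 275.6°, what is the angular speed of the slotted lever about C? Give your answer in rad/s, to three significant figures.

0.541

ω = 3.519 rad/s (from 0.56 rev/s).
Crank pin A relative to C: A = (d + r cosθ, r sinθ); lever angle φ = atan2(r sinθ, d + r cosθ).
Differentiating tanφ: φ̇ = rω(d cosθ + r)/(d² + r² + 2dr cosθ).
d² + r² + 2dr cosθ = |CA|² = 0.157455 m²;  d cosθ + r = +0.17406 m.
|ω_lever| = |0.1391·3.519·+0.17406| / 0.157455 = 0.54106 rad/s.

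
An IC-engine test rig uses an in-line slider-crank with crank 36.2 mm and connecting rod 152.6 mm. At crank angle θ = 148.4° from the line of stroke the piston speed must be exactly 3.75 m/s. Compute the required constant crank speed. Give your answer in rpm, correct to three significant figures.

2370

For an in-line slider-crank, |v_piston| = rω|sinθ|·[1 + r cosθ/√(L² − r² sin²θ)].
With r = 0.0362 m, L = 0.1526 m, θ = 148.4°: the bracketed kinematic factor |dx/dθ| = 0.015106 m.
ω = v/|dx/dθ| = 3.75/0.015106 = 248.25 rad/s.
N = 60ω/(2π) = 2370.6 rpm.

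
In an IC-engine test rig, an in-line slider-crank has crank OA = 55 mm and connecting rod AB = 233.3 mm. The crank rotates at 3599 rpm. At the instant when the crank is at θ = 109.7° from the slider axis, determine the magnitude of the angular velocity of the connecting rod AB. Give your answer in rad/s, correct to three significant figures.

ω = 376.9 rad/s (converted from 3599 rpm).
The rod makes angle φ with the slider axis where L sinφ = r sinθ; differentiating, L cosφ·φ̇ = r ω cosθ.
L cosφ = √(L² − r² sin²θ) = 0.22748 m.
|ω_rod| = r ω |cosθ| / √(L² − r² sin²θ) = 0.055·376.9·0.33710/0.22748 = 30.717 rad/s.

30.7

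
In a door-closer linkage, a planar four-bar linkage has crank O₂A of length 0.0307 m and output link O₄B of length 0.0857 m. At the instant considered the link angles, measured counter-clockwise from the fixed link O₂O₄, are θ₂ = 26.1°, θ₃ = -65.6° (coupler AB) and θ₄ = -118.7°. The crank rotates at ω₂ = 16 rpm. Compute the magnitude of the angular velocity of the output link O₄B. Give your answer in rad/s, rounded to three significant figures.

ω₂ = 1.676 rad/s (from 16 rpm).
Differentiating the loop-closure r₂e^{iθ₂}+r₃e^{iθ₃}=r₁+r₄e^{iθ₄} gives r₂ω₂e^{iθ₂}+r₃ω₃e^{iθ₃}=r₄ω₄e^{iθ₄}.
Eliminating the other unknown: ω₄ = r₂ω₂ sin(θ₂−θ₃) / [r₄ sin(θ₄−θ₃)].
Numerator sine = +0.99956; denominator sine = -0.79968.
Result = 0.0307·1.676·(+0.99956) / (0.0857·(-0.79968)) = -0.75023 rad/s; magnitude 0.75023 rad/s.

0.750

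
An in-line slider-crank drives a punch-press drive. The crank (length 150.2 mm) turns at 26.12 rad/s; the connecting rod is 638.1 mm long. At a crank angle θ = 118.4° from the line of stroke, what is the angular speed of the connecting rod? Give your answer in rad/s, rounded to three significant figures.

2.99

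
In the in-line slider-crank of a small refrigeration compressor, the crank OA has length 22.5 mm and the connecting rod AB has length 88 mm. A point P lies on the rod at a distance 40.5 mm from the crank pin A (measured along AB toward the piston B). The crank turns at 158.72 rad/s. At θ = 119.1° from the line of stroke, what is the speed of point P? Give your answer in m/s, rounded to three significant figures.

ω = 158.7 rad/s.  Crank-pin speed |V_A| = rω = 3.5712 m/s, perpendicular to OA.
Rod angle: sinφ = −(r/L) sinθ ⇒ φ = -12.909°; ω_rod = −rω cosθ/√(L²−r²sin²θ) = +20.248 rad/s.
V_P = V_A + ω_rod × AP, with AP = 0.0405 m along the rod.
Components: V_Px = −rω sinθ − a·ω_rod·sinφ = -2.9372 m/s;  V_Py = rω cosθ + a·ω_rod·cosφ = -0.93748 m/s.
|V_P| = √(V_Px² + V_Py²) = 3.0832 m/s.

3.08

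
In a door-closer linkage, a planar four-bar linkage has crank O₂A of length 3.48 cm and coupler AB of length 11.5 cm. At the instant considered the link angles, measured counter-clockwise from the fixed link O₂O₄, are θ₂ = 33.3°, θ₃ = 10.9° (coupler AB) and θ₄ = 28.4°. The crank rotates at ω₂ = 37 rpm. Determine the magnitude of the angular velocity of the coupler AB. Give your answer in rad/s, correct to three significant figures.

ω₂ = 3.875 rad/s (from 37 rpm).
Differentiating the loop-closure r₂e^{iθ₂}+r₃e^{iθ₃}=r₁+r₄e^{iθ₄} gives r₂ω₂e^{iθ₂}+r₃ω₃e^{iθ₃}=r₄ω₄e^{iθ₄}.
Eliminating the other unknown: ω₃ = r₂ω₂ sin(θ₄−θ₂) / [r₃ sin(θ₃−θ₄)].
Numerator sine = -0.08542; denominator sine = -0.30071.
Result = 0.0348·3.875·(-0.08542) / (0.115·(-0.30071)) = +0.33305 rad/s; magnitude 0.33305 rad/s.

0.333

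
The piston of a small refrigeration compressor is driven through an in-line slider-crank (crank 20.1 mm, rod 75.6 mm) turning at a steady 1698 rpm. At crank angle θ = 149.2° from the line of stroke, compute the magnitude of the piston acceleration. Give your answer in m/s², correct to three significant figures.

ω = 2π·1698/60 = 177.8 rad/s
x(θ) = r cosθ + √(L² − r² sin²θ); with ω constant, a = ω²·d²x/dθ².
d²x/dθ² = −r cosθ − r²(cos2θ)/√u − r⁴ sin²2θ/(4u^{3/2}),  u = L² − r² sin²θ = 0.00560943 m².
Substituting r = 0.0201 m, L = 0.0756 m, θ = 149.2°: d²x/dθ² = +0.014624 m.
a = ω²·d²x/dθ² = (177.8)²·(+0.014624) = +462.39 m/s²;  |a| = 462.39 m/s².

462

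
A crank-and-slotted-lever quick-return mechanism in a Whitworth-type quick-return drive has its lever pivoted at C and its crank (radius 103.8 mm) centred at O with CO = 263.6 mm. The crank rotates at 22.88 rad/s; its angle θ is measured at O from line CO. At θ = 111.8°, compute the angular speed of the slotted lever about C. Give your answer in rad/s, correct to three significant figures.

ω = 22.88 rad/s
Crank pin A relative to C: A = (d + r cosθ, r sinθ); lever angle φ = atan2(r sinθ, d + r cosθ).
Differentiating tanφ: φ̇ = rω(d cosθ + r)/(d² + r² + 2dr cosθ).
d² + r² + 2dr cosθ = |CA|² = 0.0599369 m²;  d cosθ + r = +0.0059074 m.
|ω_lever| = |0.1038·22.88·+0.0059074| / 0.0599369 = 0.23408 rad/s.

0.234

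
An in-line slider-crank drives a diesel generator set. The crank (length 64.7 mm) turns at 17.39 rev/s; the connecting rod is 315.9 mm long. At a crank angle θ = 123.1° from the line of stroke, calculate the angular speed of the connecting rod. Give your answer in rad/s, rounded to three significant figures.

12.4

ω = 109.3 rad/s (converted from 17.39 rev/s).
The rod makes angle φ with the slider axis where L sinφ = r sinθ; differentiating, L cosφ·φ̇ = r ω cosθ.
L cosφ = √(L² − r² sin²θ) = 0.31122 m.
|ω_rod| = r ω |cosθ| / √(L² − r² sin²θ) = 0.0647·109.3·0.54610/0.31122 = 12.405 rad/s.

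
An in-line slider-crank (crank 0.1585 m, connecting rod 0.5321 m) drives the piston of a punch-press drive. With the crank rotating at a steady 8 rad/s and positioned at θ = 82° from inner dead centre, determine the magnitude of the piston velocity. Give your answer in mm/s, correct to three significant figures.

ω = 8 rad/s
For an in-line slider-crank, x = r cosθ + √(L² − r² sin²θ), so v = −rω sinθ·[1 + r cosθ/√(L² − r² sin²θ)].
With r = 0.1585 m, L = 0.5321 m, θ = 82°: √(L² − r² sin²θ) = 0.50842 m.
v = −0.1585·8·0.99027·[1 + 0.1585·0.13917/0.50842] = -1.3101 m/s.
|v| = 1.3101 m/s = 1310.1 mm/s.

1310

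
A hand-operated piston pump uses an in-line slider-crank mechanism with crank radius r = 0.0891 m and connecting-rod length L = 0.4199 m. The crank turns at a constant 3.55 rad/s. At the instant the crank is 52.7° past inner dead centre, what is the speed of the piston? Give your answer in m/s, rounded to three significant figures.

0.284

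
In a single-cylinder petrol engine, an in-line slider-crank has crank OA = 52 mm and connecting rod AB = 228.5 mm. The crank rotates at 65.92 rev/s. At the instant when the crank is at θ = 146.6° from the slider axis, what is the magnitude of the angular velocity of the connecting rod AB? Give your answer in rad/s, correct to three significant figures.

79.3

ω = 414.2 rad/s (converted from 65.92 rev/s).
The rod makes angle φ with the slider axis where L sinφ = r sinθ; differentiating, L cosφ·φ̇ = r ω cosθ.
L cosφ = √(L² − r² sin²θ) = 0.2267 m.
|ω_rod| = r ω |cosθ| / √(L² − r² sin²θ) = 0.052·414.2·0.83485/0.2267 = 79.315 rad/s.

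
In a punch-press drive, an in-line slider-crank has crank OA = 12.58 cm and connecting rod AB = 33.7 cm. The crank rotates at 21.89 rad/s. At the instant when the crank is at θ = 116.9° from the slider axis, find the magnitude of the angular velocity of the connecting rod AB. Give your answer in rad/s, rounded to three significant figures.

3.92

ω = 21.89 rad/s
The rod makes angle φ with the slider axis where L sinφ = r sinθ; differentiating, L cosφ·φ̇ = r ω cosθ.
L cosφ = √(L² − r² sin²θ) = 0.31778 m.
|ω_rod| = r ω |cosθ| / √(L² − r² sin²θ) = 0.1258·21.89·0.45243/0.31778 = 3.9207 rad/s.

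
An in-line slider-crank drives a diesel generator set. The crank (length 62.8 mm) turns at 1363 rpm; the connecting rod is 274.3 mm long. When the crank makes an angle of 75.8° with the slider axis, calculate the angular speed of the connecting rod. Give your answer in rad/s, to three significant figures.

ω = 142.7 rad/s (converted from 1363 rpm).
The rod makes angle φ with the slider axis where L sinφ = r sinθ; differentiating, L cosφ·φ̇ = r ω cosθ.
L cosφ = √(L² − r² sin²θ) = 0.26746 m.
|ω_rod| = r ω |cosθ| / √(L² − r² sin²θ) = 0.0628·142.7·0.24531/0.26746 = 8.2213 rad/s.

8.22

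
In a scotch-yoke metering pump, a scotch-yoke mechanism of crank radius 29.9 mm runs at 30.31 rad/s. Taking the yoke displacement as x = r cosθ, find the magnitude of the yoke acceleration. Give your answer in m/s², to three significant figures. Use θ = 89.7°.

0.144

ω = 30.31 rad/s
x = r cosθ ⇒ ẍ = −rω² cosθ (ω constant).
|a| = rω²|cosθ| = 0.0299·(30.31)²·|cos 89.7°| = 0.14383 m/s².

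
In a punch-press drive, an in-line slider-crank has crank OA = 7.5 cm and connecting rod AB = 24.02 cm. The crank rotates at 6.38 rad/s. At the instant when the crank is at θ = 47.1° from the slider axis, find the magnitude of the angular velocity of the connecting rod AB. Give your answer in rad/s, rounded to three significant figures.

ω = 6.38 rad/s
The rod makes angle φ with the slider axis where L sinφ = r sinθ; differentiating, L cosφ·φ̇ = r ω cosθ.
L cosφ = √(L² − r² sin²θ) = 0.23383 m.
|ω_rod| = r ω |cosθ| / √(L² − r² sin²θ) = 0.075·6.38·0.68072/0.23383 = 1.393 rad/s.

1.39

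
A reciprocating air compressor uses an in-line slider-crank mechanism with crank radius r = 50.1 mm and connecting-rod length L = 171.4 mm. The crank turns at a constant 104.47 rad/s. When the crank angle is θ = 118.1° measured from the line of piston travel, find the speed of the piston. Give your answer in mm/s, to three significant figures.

3960

ω = 104.5 rad/s
For an in-line slider-crank, x = r cosθ + √(L² − r² sin²θ), so v = −rω sinθ·[1 + r cosθ/√(L² − r² sin²θ)].
With r = 0.0501 m, L = 0.1714 m, θ = 118.1°: √(L² − r² sin²θ) = 0.1656 m.
v = −0.0501·104.5·0.88213·[1 + 0.0501·-0.47101/0.1656] = -3.9591 m/s.
|v| = 3.9591 m/s = 3959.1 mm/s.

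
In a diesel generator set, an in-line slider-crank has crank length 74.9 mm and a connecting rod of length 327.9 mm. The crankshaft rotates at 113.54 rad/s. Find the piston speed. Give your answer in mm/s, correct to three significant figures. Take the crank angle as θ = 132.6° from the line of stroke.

5280

ω = 113.5 rad/s
For an in-line slider-crank, x = r cosθ + √(L² − r² sin²θ), so v = −rω sinθ·[1 + r cosθ/√(L² − r² sin²θ)].
With r = 0.0749 m, L = 0.3279 m, θ = 132.6°: √(L² − r² sin²θ) = 0.32323 m.
v = −0.0749·113.5·0.73610·[1 + 0.0749·-0.67688/0.32323] = -5.278 m/s.
|v| = 5.278 m/s = 5278 mm/s.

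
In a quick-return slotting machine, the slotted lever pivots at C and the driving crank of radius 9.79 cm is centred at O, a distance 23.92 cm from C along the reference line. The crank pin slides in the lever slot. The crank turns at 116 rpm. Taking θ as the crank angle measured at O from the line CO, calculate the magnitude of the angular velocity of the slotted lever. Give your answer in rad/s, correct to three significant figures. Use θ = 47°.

3.14

ω = 12.15 rad/s (from 116 rpm).
Crank pin A relative to C: A = (d + r cosθ, r sinθ); lever angle φ = atan2(r sinθ, d + r cosθ).
Differentiating tanφ: φ̇ = rω(d cosθ + r)/(d² + r² + 2dr cosθ).
d² + r² + 2dr cosθ = |CA|² = 0.0987427 m²;  d cosθ + r = +0.26103 m.
|ω_lever| = |0.0979·12.15·+0.26103| / 0.0987427 = 3.1438 rad/s.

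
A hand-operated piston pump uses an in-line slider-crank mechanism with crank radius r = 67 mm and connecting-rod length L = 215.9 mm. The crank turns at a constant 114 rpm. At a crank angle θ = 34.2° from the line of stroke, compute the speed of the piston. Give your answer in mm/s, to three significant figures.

ω = 2π·114/60 = 11.94 rad/s
For an in-line slider-crank, x = r cosθ + √(L² − r² sin²θ), so v = −rω sinθ·[1 + r cosθ/√(L² − r² sin²θ)].
With r = 0.067 m, L = 0.2159 m, θ = 34.2°: √(L² − r² sin²θ) = 0.21259 m.
v = −0.067·11.94·0.56208·[1 + 0.067·0.82708/0.21259] = -0.56677 m/s.
|v| = 0.56677 m/s = 566.77 mm/s.

567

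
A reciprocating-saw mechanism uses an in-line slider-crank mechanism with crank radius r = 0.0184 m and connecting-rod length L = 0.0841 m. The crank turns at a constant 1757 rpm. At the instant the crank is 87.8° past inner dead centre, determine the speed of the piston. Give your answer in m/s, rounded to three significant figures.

3.41

ω = 2π·1757/60 = 184 rad/s
For an in-line slider-crank, x = r cosθ + √(L² − r² sin²θ), so v = −rω sinθ·[1 + r cosθ/√(L² − r² sin²θ)].
With r = 0.0184 m, L = 0.0841 m, θ = 87.8°: √(L² − r² sin²θ) = 0.082066 m.
v = −0.0184·184·0.99926·[1 + 0.0184·0.03839/0.082066] = -3.4121 m/s.
|v| = 3.4121 m/s.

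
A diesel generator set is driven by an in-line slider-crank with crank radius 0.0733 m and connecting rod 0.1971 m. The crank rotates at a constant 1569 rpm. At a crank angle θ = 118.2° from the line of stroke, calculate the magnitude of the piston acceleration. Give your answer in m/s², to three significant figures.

1350

ω = 2π·1569/60 = 164.3 rad/s
x(θ) = r cosθ + √(L² − r² sin²θ); with ω constant, a = ω²·d²x/dθ².
d²x/dθ² = −r cosθ − r²(cos2θ)/√u − r⁴ sin²2θ/(4u^{3/2}),  u = L² − r² sin²θ = 0.0346753 m².
Substituting r = 0.0733 m, L = 0.1971 m, θ = 118.2°: d²x/dθ² = +0.04983 m.
a = ω²·d²x/dθ² = (164.3)²·(+0.04983) = +1345.2 m/s²;  |a| = 1345.2 m/s².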